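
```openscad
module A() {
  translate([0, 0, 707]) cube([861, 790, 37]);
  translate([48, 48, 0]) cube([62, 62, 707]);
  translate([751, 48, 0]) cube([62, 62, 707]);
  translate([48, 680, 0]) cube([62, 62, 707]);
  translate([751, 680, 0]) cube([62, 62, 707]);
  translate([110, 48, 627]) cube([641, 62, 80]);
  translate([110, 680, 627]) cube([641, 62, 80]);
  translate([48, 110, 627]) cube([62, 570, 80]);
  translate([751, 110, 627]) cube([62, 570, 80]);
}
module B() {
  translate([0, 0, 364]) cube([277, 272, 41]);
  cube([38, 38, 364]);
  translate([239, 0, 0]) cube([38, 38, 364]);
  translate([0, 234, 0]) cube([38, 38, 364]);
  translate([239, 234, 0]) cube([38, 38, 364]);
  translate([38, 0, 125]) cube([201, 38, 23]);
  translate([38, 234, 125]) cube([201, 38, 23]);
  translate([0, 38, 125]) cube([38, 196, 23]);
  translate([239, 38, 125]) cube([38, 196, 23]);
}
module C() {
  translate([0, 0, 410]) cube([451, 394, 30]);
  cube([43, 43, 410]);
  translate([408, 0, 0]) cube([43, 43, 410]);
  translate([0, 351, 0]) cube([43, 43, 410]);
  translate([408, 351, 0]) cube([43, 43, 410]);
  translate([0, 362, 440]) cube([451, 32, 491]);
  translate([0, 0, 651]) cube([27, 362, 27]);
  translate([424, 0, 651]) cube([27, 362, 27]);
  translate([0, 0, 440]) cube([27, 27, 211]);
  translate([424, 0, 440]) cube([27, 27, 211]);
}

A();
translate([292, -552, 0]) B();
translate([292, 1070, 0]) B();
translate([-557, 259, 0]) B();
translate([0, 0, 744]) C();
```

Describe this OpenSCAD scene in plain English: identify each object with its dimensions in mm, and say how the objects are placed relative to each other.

A is a rectangular dining table. The top is 861×790×37 mm with its upper surface at z = 744 mm. It stands on four 62×62 mm square legs, each inset 48 mm from the nearest pair of top edges, running from the floor to the underside of the top. Four apron rails, 62 mm thick and 80 mm tall, run between adjacent legs with their top edges flush with the underside of the top and their outer faces flush with the legs' outer faces.

B is a four-legged stool. The seat is 277×272 mm, 41 mm thick, top at z = 405 mm. It stands on four square legs, each 38×38 mm in cross-section, from z = 0 to the seat underside, each flush with a corner of the seat. Four stretchers, 38 mm wide and 23 mm tall, connect adjacent legs with their undersides at z = 125 mm, each running between the inner faces of the legs it joins and aligned with the legs' outer faces on the other axis.

C is a chair. The seat is a 451×394×30 mm slab with its top at z = 440 mm, on four 43×43 mm corner legs (flush with the seat edges, standing on z = 0). A flat backrest 32 mm thick, 491 mm tall, spans the full seat width and rises from the seat top along its +y edge, rear face flush with the rear of the seat. Two armrests of 27×27 mm section run along each side from the seat's front edge to the front of the backrest, top faces 238 mm above the seat top and outer faces flush with the seat's x-edges; a 27×27 mm post under the front of each armrest stands on the seat at the front corner.

Three stools sit around the table at the −y, +y, −x sides. The chair is on top of the table.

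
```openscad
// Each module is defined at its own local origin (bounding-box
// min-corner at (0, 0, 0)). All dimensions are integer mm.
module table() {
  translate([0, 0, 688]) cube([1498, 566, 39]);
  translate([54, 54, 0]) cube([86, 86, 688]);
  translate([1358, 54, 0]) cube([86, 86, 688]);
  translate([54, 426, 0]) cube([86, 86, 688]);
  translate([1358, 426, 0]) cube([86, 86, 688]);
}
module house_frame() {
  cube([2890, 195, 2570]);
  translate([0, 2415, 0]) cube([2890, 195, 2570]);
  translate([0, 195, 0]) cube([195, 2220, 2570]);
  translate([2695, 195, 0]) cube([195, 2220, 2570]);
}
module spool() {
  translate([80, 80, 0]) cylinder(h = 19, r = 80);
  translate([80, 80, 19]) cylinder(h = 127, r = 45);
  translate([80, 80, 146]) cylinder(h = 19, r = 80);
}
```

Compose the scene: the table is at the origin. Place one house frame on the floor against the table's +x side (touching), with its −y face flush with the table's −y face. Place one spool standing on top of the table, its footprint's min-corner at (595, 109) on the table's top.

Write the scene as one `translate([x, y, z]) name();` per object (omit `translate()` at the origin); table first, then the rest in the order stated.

table();
translate([1498, 0, 0]) house_frame();
translate([595, 109, 727]) spool();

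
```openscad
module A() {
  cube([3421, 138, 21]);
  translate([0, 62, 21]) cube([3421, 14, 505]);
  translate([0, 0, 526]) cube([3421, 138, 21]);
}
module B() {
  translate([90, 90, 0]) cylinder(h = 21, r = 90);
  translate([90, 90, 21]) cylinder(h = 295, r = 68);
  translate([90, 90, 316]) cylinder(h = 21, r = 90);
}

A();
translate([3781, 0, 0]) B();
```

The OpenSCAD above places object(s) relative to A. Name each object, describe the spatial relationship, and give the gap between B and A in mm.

A is an I-beam. B is a spool. The spool is on the floor beside the I-beam on its +x side. The gap between the spool and the I-beam is 360 mm.

The spool's nearest face is 360 mm from the I-beam's +x face.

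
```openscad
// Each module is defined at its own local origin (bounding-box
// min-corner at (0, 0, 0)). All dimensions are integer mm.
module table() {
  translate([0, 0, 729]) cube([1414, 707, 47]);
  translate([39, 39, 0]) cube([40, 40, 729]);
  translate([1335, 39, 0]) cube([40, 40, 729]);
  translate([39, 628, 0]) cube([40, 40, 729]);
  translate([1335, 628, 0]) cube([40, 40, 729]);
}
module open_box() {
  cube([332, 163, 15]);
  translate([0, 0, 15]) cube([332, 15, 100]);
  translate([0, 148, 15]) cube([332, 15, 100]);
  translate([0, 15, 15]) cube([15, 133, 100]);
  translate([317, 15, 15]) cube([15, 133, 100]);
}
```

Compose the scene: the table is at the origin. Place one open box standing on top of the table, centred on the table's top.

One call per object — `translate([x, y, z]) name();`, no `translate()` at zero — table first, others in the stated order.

table();
translate([541, 272, 776]) open_box();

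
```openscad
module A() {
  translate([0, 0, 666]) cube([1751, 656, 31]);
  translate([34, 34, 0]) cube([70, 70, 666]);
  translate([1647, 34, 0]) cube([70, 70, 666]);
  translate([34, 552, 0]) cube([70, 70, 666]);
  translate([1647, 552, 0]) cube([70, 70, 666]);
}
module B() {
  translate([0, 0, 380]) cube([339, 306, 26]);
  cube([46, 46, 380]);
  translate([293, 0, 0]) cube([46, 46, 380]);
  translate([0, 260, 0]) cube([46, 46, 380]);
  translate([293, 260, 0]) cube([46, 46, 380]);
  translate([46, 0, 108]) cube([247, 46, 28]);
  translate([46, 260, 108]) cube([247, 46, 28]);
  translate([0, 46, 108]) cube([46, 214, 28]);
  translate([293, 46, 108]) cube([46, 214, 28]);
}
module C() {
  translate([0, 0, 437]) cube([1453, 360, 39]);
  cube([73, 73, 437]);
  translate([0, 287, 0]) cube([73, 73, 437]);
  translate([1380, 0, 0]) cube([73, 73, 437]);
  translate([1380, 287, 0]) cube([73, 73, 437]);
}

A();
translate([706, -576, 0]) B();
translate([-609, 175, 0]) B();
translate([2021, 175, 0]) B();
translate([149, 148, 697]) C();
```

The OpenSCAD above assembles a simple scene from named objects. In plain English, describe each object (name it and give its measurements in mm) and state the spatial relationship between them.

A is a table with a 1751×656 mm rectangular top, 31 mm thick, top surface at z = 697 mm, supported by four 70×70 mm square legs, each inset 34 mm from the nearest pair of top edges, running from the floor.

B is a four-legged stool. The seat is a 339×306×26 mm slab whose top surface is at z = 406 mm; four square legs, each 46×46 mm in cross-section, run from the floor (z = 0) to the underside of the seat, each flush with a corner of the seat. Four stretchers, 46 mm wide and 28 mm tall, connect adjacent legs with their undersides at z = 108 mm, each running between the inner faces of the legs it joins and aligned with the legs' outer faces on the other axis.

C is a bench: a 1453×360 mm seat slab, 39 mm thick, top at z = 476 mm, on four 73×73 mm square legs flush with the seat corners and standing on z = 0.

Three stools sit around the table at the −y, −x, +x sides. The bench is on top of the table, centred.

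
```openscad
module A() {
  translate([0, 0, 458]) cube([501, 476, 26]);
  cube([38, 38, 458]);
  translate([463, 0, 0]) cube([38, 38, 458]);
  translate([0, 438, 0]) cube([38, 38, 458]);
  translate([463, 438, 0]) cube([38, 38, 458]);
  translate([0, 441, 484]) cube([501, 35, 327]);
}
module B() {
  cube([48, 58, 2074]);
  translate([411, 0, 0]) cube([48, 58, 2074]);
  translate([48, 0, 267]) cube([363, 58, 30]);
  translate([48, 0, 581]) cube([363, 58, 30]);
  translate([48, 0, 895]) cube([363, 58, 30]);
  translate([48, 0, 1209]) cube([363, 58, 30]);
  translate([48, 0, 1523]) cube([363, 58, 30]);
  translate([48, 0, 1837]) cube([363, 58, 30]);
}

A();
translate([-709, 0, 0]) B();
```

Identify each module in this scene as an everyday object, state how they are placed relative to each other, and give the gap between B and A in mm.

The ladder's nearest face is 250 mm from the chair's −x face.

A is a chair. B is a ladder. The ladder is on the floor beside the chair on its −x side. The gap between the ladder and the chair is 250 mm.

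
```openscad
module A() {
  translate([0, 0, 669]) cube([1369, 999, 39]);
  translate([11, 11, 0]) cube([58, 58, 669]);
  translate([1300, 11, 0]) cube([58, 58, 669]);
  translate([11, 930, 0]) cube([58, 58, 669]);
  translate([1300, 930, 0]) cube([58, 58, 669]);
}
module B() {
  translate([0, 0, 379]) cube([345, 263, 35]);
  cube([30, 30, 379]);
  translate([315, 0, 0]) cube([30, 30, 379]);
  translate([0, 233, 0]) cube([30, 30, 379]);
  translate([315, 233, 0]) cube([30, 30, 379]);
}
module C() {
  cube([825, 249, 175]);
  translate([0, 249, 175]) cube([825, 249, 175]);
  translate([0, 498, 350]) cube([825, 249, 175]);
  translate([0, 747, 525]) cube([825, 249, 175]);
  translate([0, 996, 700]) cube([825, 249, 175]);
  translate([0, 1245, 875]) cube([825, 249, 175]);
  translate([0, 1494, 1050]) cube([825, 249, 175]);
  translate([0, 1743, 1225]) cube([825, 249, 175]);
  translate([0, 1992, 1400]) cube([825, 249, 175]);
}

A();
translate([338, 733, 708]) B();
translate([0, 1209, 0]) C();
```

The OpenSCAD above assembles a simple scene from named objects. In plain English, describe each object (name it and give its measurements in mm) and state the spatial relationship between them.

A is a rectangular dining table. The top is 1369×999×39 mm with its upper surface at z = 708 mm. It stands on four 58×58 mm square legs, each inset 11 mm from the nearest pair of top edges, running from the floor to the underside of the top.

B is a four-legged stool. The seat is 345×263 mm, 35 mm thick, top at z = 414 mm. It stands on four square legs, each 30×30 mm in cross-section, from z = 0 to the seat underside, each flush with a corner of the seat.

C is a run of 9 identical solid stair steps. Each tread is 825×249 mm and each step block is 175 mm high. Step 1 rests on the floor; step k is offset from step 1 by (k−1)×249 mm in y and (k−1)×175 mm in z.

The stool is on top of the table. The staircase is on the floor beside the table on its +y side.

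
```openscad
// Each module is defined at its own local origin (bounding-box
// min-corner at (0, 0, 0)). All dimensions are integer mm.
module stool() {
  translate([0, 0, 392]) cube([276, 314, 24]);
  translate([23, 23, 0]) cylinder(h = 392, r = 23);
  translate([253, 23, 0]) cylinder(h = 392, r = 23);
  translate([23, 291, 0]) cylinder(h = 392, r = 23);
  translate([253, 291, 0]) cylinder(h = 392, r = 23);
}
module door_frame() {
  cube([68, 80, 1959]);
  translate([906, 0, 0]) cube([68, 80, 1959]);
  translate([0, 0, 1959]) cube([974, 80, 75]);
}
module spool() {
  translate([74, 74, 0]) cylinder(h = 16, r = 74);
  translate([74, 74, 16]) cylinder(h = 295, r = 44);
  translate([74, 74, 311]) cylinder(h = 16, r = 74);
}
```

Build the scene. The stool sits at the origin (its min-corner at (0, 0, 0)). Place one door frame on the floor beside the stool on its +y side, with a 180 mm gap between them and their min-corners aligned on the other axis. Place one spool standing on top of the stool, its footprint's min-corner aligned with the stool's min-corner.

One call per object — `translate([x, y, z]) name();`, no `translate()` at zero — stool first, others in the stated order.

stool();
translate([0, 494, 0]) door_frame();
translate([0, 0, 416]) spool();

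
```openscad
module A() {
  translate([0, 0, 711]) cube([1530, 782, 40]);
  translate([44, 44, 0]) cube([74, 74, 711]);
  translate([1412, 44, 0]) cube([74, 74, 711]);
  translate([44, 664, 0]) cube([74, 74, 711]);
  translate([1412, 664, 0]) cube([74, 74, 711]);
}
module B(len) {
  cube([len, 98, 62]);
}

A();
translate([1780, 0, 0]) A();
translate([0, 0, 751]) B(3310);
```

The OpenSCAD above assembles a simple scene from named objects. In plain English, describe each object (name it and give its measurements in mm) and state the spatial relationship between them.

A is a table with a 1530×782 mm rectangular top, 40 mm thick, top surface at z = 751 mm, supported by four 74×74 mm square legs, each inset 44 mm from the nearest pair of top edges, running from the floor.

B is a rectangular beam 3310 mm long (x), 98 mm deep (y), 62 mm thick (z).

The beam spans the tops of two tables placed 250 mm apart, resting at z = 751 mm.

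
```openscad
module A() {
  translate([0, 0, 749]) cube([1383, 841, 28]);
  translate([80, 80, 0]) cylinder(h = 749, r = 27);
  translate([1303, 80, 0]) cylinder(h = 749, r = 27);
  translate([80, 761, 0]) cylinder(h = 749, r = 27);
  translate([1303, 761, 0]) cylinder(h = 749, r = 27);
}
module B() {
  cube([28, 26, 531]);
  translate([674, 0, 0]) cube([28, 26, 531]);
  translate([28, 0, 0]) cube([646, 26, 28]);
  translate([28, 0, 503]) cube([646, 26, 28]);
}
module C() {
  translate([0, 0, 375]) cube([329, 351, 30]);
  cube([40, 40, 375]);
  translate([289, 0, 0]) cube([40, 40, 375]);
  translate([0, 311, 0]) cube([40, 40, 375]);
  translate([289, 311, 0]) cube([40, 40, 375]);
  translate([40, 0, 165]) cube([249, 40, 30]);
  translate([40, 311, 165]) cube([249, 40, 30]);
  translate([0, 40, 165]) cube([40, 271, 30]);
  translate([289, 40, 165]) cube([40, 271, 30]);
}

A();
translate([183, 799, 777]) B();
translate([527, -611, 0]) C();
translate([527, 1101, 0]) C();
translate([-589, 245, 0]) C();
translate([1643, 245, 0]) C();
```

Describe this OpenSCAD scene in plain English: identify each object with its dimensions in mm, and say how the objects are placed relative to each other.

A is a table with a 1383×841 mm rectangular top, 28 mm thick, top surface at z = 777 mm, supported by four round legs of 54 mm diameter, each leg's bounding box inset 53 mm from the nearest pair of top edges, running from the floor.

B is a picture frame with a 646×475 mm rectangular opening (x by z) and a uniform 28 mm border on every side. Frame depth is 26 mm along y. It is built from two vertical stiles running the full outside height and two horizontal rails spanning the gap between the stiles.

C is a simple wooden stool: a rectangular seat 329 mm (x) by 351 mm (y), 30 mm thick, top face at z = 405 mm, on four square legs, each 40×40 mm in cross-section. The legs rest on z = 0, each flush with a corner of the seat. Four stretchers, 40 mm wide and 30 mm tall, connect adjacent legs with their undersides at z = 165 mm, each running between the inner faces of the legs it joins and aligned with the legs' outer faces on the other axis.

The picture frame is on top of the table. Four stools sit around the table at the −y, +y, −x, +x sides.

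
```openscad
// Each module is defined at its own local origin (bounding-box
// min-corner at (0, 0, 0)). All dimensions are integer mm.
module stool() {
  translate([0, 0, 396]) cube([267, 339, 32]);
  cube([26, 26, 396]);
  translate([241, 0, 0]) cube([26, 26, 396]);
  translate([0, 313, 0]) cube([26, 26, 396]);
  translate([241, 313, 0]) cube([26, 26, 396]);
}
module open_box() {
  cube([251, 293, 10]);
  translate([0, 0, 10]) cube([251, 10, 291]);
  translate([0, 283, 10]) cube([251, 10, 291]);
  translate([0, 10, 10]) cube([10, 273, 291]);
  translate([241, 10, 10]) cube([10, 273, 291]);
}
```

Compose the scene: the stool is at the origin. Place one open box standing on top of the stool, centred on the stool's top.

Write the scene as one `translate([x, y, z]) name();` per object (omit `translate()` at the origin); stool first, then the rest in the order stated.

stool();
translate([8, 23, 428]) open_box();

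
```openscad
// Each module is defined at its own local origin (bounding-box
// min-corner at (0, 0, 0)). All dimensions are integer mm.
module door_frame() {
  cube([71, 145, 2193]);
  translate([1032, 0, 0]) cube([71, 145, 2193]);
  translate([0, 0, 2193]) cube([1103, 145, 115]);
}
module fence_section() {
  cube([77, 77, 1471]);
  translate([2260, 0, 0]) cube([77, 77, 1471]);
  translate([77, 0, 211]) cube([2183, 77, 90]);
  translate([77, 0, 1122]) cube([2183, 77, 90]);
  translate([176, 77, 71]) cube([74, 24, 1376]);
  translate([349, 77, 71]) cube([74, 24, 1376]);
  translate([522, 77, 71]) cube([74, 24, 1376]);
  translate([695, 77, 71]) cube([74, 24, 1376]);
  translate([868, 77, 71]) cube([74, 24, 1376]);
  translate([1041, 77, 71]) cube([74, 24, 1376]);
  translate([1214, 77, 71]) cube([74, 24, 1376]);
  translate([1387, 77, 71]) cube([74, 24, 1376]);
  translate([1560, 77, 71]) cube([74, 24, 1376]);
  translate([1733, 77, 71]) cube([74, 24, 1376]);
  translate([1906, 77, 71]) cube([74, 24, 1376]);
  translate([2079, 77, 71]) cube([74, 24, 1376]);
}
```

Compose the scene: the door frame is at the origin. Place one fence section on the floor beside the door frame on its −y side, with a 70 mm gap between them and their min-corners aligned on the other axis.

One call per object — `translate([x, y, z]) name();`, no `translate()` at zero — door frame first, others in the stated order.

door_frame();
translate([0, -171, 0]) fence_section();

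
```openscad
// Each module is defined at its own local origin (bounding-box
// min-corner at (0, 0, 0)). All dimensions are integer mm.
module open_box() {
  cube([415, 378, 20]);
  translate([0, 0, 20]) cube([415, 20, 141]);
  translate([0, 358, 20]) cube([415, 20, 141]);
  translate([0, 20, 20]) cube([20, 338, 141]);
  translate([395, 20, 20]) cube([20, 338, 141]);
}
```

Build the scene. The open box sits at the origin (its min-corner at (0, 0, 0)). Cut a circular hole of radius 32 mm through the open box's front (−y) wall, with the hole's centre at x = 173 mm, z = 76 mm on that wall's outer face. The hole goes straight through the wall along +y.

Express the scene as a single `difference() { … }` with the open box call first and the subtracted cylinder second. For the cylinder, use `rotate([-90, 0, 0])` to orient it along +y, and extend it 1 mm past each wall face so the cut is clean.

difference() {
  open_box();
  translate([173, -1, 76]) rotate([-90, 0, 0]) cylinder(h = 22, r = 32);
}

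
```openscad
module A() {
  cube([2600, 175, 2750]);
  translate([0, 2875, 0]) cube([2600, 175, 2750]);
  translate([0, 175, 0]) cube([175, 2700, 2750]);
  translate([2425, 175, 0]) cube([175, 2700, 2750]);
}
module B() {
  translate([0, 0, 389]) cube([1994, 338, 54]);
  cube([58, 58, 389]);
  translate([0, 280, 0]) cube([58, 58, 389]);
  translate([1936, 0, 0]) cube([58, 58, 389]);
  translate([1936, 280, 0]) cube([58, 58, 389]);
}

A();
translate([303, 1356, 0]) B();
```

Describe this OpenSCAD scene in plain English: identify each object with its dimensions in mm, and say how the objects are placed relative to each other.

A is a box-shaped house frame (walls only): outside footprint 2600×3050 mm, wall height 2750 mm, wall thickness 175 mm. The two y-facing walls run the full x-width; the two x-facing walls fit between the inner faces of the y-facing walls.

B is a long wooden bench with a 1994 mm (x) × 338 mm (y) seat, 54 mm thick, its top surface 443 mm above the floor. Four 58 mm square legs at the seat corners, flush with the edges, run from z = 0 to the seat underside.

The bench sits inside the house frame, centred.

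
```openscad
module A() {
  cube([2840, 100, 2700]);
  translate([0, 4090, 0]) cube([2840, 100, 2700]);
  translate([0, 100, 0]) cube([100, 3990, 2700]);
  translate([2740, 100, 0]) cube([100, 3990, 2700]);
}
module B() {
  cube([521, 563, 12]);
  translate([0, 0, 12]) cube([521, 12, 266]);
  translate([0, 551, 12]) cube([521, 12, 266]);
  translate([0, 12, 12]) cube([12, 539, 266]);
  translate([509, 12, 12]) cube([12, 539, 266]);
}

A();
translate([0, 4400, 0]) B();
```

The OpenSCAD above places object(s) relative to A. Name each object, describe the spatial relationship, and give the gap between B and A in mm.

A is a house frame. B is an open box. The open box is on the floor beside the house frame on its +y side. The gap between the open box and the house frame is 210 mm.

The open box's nearest face is 210 mm from the house frame's +y face.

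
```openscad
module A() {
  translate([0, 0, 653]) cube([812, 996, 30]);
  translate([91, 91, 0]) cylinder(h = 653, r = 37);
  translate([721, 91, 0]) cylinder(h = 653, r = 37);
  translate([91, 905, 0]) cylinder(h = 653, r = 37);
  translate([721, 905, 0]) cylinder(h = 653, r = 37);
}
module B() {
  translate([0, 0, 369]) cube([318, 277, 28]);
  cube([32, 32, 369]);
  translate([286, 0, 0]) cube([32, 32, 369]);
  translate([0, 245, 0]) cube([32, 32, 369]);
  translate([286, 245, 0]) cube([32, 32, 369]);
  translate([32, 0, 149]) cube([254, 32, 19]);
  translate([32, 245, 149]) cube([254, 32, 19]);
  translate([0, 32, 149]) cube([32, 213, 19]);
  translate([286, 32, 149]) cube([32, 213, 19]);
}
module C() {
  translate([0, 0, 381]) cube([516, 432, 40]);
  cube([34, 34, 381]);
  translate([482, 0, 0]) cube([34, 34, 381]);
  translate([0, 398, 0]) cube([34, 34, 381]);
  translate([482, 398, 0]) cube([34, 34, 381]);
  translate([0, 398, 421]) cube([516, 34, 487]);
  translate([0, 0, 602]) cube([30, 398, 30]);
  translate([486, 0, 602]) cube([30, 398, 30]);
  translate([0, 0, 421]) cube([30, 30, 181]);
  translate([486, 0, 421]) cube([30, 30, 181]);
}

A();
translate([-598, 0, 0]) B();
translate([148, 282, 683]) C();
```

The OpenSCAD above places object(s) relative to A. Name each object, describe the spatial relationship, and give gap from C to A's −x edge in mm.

A is a table. B is a stool. C is a chair. The stool is on the floor beside the table on its −x side. The chair is on top of the table, centred. The gap from the chair to the table's −x edge is 148 mm.

The chair's min-x is at 148; the table's min-x is 0; gap = 148 mm.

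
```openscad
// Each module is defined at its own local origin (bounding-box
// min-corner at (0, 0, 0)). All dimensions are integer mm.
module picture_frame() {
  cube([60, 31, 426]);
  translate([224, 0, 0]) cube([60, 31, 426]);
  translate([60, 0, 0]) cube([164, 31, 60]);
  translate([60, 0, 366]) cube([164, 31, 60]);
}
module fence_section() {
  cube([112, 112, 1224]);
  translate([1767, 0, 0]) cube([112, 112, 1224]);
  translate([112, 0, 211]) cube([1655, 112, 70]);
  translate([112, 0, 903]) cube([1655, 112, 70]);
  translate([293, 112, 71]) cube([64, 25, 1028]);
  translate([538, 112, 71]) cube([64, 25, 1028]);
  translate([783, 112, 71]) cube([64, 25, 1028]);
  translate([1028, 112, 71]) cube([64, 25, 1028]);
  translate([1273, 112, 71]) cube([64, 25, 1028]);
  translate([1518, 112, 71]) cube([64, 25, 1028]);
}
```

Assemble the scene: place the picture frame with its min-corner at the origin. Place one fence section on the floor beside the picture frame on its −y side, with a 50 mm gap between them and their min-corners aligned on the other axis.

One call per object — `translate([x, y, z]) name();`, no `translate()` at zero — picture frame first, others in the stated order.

picture_frame();
translate([0, -187, 0]) fence_section();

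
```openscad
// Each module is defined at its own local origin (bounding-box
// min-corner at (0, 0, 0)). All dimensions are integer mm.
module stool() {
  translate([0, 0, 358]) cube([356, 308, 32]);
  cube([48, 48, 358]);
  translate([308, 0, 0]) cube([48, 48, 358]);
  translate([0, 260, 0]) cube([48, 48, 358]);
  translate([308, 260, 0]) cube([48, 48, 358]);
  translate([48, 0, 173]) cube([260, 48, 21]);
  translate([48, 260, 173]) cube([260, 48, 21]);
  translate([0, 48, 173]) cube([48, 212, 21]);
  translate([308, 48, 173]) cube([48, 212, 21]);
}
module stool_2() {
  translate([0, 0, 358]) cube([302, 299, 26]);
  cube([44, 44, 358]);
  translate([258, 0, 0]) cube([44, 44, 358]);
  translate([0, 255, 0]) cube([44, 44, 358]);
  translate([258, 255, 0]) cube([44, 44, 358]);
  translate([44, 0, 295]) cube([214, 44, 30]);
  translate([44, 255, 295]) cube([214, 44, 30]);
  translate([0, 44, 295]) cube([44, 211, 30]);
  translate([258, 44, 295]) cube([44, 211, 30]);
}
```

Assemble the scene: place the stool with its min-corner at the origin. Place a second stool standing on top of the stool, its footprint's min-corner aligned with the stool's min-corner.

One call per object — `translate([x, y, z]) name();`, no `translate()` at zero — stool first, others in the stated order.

stool();
translate([0, 0, 390]) stool_2();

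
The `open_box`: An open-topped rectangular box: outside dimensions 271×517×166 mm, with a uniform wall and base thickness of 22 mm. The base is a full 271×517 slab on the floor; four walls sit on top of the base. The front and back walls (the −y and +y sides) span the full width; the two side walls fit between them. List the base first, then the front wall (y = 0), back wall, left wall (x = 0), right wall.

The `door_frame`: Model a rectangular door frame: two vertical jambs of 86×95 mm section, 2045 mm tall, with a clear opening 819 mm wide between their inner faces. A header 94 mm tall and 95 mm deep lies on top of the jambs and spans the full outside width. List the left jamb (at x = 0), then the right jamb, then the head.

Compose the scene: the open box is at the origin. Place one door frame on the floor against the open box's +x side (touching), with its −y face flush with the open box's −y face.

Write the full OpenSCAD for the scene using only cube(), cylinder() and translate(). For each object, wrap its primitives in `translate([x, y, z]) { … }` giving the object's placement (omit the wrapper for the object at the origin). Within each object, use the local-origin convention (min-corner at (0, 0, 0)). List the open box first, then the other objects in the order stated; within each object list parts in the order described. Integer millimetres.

cube([271, 517, 22]);
translate([0, 0, 22]) cube([271, 22, 144]);
translate([0, 495, 22]) cube([271, 22, 144]);
translate([0, 22, 22]) cube([22, 473, 144]);
translate([249, 22, 22]) cube([22, 473, 144]);
translate([271, 0, 0]) {
  cube([86, 95, 2045]);
  translate([905, 0, 0]) cube([86, 95, 2045]);
  translate([0, 0, 2045]) cube([991, 95, 94]);
}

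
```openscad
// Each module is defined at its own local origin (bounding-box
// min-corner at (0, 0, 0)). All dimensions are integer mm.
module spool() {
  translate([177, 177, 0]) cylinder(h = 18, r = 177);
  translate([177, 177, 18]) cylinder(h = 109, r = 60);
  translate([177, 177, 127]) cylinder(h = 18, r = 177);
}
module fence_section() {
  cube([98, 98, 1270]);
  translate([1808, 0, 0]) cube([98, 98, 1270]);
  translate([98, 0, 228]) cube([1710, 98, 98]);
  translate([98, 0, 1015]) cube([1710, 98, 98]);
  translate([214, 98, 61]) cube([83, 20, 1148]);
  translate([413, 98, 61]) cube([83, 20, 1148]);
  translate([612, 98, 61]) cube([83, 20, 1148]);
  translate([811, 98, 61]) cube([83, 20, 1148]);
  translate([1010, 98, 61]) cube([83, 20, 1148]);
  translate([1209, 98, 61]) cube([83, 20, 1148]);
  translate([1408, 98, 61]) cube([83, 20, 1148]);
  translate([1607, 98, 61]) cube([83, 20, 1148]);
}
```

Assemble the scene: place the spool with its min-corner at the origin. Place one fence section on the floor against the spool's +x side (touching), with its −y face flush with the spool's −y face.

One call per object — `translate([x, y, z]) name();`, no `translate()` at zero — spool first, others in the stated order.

spool();
translate([354, 0, 0]) fence_section();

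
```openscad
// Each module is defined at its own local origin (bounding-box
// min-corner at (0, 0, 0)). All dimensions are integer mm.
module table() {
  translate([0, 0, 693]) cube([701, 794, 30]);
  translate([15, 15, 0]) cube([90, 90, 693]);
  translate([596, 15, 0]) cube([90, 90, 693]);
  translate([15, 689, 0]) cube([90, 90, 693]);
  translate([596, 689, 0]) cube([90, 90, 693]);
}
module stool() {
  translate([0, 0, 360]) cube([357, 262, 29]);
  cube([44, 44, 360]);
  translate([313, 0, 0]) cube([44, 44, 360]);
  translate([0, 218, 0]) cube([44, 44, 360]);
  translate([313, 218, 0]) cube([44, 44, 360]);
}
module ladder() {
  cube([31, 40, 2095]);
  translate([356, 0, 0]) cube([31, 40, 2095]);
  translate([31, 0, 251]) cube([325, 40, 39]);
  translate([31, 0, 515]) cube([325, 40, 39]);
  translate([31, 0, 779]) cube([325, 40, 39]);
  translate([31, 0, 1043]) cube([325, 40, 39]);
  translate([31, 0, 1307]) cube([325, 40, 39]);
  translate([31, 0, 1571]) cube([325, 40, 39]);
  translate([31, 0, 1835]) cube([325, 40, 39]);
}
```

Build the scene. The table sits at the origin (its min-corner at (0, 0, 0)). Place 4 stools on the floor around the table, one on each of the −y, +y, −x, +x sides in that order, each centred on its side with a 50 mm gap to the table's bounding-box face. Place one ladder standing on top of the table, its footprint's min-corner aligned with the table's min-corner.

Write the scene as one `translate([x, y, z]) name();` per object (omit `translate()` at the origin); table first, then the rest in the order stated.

table();
translate([172, -312, 0]) stool();
translate([172, 844, 0]) stool();
translate([-407, 266, 0]) stool();
translate([751, 266, 0]) stool();
translate([0, 0, 723]) ladder();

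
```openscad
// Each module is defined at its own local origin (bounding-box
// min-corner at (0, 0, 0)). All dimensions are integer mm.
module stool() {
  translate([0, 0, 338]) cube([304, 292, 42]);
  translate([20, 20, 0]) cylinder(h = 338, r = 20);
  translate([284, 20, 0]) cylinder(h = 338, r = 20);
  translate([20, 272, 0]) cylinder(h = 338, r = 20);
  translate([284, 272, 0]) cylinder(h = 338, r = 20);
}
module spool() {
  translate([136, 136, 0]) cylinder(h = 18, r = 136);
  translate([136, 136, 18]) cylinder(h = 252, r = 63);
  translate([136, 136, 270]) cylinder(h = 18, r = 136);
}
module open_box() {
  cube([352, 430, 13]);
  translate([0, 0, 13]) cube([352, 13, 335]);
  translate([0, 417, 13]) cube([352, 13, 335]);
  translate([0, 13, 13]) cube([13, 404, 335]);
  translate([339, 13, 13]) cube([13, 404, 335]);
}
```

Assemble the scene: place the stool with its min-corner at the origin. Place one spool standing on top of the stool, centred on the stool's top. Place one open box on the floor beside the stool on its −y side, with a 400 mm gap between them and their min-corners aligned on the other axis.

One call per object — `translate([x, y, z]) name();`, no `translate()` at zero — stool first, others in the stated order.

stool();
translate([16, 10, 380]) spool();
translate([0, -830, 0]) open_box();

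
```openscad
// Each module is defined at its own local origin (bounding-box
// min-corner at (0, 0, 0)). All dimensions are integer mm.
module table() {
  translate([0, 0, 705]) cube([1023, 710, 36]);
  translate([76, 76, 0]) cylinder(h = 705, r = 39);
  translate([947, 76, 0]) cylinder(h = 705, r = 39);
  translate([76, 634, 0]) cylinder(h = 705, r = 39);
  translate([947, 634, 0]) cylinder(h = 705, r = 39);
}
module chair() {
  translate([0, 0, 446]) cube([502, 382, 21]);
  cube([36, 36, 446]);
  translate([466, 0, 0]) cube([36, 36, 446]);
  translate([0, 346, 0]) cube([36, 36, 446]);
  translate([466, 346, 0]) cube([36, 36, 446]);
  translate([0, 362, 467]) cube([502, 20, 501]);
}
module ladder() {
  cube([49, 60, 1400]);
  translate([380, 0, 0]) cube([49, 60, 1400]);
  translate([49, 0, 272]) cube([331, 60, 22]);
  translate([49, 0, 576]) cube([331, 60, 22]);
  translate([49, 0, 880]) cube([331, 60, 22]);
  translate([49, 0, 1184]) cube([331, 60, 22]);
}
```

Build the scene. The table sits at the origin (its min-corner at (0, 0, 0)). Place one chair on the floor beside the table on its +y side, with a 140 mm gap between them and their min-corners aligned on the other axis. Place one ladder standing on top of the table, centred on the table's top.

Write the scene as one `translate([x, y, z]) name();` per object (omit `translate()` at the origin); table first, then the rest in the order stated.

table();
translate([0, 850, 0]) chair();
translate([297, 325, 741]) ladder();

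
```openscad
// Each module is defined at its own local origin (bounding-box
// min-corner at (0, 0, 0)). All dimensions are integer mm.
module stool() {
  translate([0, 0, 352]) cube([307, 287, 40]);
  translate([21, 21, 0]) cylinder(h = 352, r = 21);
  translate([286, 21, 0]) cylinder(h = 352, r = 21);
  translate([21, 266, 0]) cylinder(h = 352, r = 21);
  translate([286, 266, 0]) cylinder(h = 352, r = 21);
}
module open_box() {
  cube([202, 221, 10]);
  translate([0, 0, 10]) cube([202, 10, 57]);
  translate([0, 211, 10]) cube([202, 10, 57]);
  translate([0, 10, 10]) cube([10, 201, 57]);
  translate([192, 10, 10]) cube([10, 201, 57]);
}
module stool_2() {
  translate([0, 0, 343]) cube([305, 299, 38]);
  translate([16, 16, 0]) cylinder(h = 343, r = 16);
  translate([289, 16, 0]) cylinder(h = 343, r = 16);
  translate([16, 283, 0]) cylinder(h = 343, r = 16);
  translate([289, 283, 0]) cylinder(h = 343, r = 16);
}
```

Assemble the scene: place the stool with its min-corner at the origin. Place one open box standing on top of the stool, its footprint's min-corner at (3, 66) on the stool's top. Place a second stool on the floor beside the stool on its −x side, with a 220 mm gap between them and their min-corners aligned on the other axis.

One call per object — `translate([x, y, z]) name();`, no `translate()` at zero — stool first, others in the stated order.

stool();
translate([3, 66, 392]) open_box();
translate([-525, 0, 0]) stool_2();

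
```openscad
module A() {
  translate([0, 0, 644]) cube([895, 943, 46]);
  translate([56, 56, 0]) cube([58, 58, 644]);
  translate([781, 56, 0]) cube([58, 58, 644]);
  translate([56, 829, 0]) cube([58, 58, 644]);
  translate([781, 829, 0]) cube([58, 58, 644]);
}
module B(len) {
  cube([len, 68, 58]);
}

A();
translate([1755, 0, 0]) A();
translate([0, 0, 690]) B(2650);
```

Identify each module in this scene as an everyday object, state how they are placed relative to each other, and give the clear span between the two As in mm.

Second table starts at x = 1755; first ends at x = 895; clear span = 1755 − 895 = 860 mm.

A is a table. B is a beam. A beam spans the tops of two tables. The clear span between the two tables is 860 mm.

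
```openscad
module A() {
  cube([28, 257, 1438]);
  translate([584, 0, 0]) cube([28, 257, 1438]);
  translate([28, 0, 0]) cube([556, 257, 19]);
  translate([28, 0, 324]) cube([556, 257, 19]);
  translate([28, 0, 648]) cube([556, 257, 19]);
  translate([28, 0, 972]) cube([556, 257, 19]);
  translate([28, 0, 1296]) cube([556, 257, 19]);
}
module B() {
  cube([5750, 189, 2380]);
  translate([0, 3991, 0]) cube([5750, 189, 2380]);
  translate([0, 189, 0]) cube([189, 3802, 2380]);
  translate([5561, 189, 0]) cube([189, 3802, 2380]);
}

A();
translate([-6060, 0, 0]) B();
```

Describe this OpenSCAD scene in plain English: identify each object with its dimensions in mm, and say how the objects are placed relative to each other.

A is an open bookshelf. Two side panels, each 28 mm thick, 257 mm deep and 1438 mm tall, stand 612 mm apart (outside-to-outside). Between them sit 5 shelves, each 19 mm thick and 257 mm deep, spanning the full gap between the sides. The bottom shelf rests on the floor (its underside at z = 0) and the clear gap between one shelf's top and the next shelf's underside is 305 mm.

B is a box-shaped house frame (walls only): outside footprint 5750×4180 mm, wall height 2380 mm, wall thickness 189 mm. The two y-facing walls run the full x-width; the two x-facing walls fit between the inner faces of the y-facing walls.

The house frame is on the floor beside the bookshelf on its −x side.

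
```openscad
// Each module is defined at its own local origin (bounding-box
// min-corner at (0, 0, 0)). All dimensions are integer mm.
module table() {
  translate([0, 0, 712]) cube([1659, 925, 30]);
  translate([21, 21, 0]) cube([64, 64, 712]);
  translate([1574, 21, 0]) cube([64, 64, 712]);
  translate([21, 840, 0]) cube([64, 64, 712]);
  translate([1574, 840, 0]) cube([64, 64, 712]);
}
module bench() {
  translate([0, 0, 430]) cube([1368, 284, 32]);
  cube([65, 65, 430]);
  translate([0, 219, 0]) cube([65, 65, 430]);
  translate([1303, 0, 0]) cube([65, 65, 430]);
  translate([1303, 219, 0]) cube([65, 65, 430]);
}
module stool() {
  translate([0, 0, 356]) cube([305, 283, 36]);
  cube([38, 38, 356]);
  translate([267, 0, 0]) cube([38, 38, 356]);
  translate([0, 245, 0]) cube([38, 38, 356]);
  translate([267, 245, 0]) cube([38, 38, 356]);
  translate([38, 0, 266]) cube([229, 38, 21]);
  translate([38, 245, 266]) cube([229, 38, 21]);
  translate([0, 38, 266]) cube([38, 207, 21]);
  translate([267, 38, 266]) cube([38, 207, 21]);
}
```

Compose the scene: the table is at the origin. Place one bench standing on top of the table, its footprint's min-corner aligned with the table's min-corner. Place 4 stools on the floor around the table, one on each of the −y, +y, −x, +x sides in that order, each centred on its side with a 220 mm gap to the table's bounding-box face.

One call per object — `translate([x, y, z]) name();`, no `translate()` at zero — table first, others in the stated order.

table();
translate([0, 0, 742]) bench();
translate([677, -503, 0]) stool();
translate([677, 1145, 0]) stool();
translate([-525, 321, 0]) stool();
translate([1879, 321, 0]) stool();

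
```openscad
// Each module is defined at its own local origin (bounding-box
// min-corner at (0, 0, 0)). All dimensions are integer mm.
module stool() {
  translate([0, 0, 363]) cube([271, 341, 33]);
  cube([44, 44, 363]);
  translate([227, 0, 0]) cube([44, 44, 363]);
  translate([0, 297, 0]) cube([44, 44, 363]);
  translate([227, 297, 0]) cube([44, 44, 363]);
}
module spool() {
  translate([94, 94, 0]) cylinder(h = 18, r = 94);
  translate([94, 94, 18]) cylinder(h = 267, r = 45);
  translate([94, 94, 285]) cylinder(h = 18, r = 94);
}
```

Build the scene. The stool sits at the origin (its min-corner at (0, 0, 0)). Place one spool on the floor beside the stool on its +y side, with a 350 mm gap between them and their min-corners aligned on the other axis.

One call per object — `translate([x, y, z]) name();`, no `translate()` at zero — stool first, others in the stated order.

stool();
translate([0, 691, 0]) spool();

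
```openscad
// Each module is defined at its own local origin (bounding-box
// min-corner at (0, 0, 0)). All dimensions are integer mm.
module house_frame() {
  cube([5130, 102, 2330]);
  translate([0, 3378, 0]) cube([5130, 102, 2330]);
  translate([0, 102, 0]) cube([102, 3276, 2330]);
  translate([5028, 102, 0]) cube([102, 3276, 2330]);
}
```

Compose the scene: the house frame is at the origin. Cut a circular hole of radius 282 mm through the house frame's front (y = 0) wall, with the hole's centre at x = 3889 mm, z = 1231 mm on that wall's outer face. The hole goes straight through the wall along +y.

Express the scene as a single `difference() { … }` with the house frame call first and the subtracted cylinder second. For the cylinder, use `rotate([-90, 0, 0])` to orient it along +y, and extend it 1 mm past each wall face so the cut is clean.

difference() {
  house_frame();
  translate([3889, -1, 1231]) rotate([-90, 0, 0]) cylinder(h = 104, r = 282);
}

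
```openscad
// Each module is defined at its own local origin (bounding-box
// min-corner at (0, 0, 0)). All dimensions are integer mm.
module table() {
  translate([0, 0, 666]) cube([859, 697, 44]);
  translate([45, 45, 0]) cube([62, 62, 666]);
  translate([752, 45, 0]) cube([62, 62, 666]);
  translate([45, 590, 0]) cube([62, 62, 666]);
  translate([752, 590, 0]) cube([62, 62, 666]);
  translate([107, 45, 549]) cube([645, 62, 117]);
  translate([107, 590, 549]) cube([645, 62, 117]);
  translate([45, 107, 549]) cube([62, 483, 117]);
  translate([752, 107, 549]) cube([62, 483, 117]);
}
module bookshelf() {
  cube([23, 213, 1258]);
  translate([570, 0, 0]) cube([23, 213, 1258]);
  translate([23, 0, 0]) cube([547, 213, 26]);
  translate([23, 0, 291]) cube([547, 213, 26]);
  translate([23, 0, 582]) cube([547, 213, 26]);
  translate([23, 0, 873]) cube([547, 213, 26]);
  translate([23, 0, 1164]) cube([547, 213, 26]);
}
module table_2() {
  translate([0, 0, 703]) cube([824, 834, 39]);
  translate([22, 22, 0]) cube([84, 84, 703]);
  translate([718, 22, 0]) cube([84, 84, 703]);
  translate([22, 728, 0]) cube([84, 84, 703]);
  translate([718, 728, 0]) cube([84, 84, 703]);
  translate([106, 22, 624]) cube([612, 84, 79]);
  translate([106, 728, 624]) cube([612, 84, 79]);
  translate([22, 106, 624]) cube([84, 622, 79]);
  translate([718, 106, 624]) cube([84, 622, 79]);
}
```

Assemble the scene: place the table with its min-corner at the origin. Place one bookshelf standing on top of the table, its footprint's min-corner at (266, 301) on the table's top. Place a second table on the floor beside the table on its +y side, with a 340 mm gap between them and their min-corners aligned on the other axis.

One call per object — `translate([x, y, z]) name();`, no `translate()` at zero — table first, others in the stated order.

table();
translate([266, 301, 710]) bookshelf();
translate([0, 1037, 0]) table_2();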